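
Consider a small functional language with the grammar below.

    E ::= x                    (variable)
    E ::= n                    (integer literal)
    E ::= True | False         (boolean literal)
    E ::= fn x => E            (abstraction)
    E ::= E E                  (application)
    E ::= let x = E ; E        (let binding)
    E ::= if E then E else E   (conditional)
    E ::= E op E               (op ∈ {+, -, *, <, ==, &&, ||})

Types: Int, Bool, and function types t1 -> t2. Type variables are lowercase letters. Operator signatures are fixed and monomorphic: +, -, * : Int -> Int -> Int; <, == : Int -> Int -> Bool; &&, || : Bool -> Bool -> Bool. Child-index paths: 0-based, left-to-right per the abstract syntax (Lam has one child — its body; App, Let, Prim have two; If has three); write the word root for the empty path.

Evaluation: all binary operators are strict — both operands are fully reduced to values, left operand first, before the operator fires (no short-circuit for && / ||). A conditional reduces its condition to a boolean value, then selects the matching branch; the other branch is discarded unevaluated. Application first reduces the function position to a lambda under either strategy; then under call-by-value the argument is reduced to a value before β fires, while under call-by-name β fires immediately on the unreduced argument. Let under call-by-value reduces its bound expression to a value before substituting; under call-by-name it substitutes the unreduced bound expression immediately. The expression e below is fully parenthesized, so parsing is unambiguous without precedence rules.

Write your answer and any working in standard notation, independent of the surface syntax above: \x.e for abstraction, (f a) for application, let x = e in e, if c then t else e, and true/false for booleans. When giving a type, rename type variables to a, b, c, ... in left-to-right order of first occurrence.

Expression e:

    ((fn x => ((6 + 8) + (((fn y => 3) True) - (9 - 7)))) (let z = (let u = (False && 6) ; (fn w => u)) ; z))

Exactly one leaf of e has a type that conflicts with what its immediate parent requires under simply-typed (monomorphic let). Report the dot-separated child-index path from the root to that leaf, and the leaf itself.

Working:
  unify Int ~ Int
  unify Int ~ Int
  unify Int ~ Int
\y._ : b -> Int
  unify b -> Int ~ Bool -> c
  unify b ~ Bool
  unify Int ~ c
_ _ : Int
  unify Int ~ Int
  unify Int ~ Int
  unify Int ~ Int
  unify Int ~ Int
  unify Int ~ Int
\x._ : a -> Int
  unify Bool ~ Bool
  unify Int ~ Bool
  FAIL: mismatch Int ~ Bool

Answer: 1.0.0.1 : 6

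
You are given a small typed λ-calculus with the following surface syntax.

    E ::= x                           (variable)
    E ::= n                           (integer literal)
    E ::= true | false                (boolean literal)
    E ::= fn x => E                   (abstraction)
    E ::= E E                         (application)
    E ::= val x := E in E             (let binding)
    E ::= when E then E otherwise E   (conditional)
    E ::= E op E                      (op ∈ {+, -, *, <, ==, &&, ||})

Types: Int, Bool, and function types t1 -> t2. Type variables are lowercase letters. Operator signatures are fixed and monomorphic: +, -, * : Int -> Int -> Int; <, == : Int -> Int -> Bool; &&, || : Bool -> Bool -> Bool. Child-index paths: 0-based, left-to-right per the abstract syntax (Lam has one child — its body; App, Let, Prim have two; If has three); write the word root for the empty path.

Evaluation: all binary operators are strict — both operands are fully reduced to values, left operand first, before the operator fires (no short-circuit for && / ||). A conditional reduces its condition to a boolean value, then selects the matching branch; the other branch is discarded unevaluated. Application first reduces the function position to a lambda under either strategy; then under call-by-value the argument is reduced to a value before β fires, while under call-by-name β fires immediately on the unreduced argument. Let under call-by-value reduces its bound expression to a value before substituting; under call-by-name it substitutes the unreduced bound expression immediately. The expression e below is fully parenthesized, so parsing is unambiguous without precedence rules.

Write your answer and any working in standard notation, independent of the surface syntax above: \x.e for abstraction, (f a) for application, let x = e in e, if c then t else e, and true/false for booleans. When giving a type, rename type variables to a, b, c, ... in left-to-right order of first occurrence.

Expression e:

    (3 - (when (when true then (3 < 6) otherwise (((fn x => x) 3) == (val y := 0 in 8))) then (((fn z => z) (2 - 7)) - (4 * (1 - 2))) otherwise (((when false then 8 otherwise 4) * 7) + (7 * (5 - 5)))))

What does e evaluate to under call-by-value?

Derivation:
step 0: (3 - (if (if true then (3 < 6) else (((\x.x) 3) == (let y = 0 in 8))) then (((\z.z) (2 - 7)) - (4 * (1 - 2))) else (((if false then 8 else 4) * 7) + (7 * (5 - 5)))))
step 1: [if@1.0] (3 - (if (3 < 6) then (((\z.z) (2 - 7)) - (4 * (1 - 2))) else (((if false then 8 else 4) * 7) + (7 * (5 - 5)))))
step 2: [delta@1.0] (3 - (if true then (((\z.z) (2 - 7)) - (4 * (1 - 2))) else (((if false then 8 else 4) * 7) + (7 * (5 - 5)))))
step 3: [if@1] (3 - (((\z.z) (2 - 7)) - (4 * (1 - 2))))
step 4: [delta@1.0.1] (3 - (((\z.z) -5) - (4 * (1 - 2))))
step 5: [beta@1.0] (3 - (-5 - (4 * (1 - 2))))
step 6: [delta@1.1.1] (3 - (-5 - (4 * -1)))
step 7: [delta@1.1] (3 - (-5 - -4))
step 8: [delta@1] (3 - -1)
step 9: [delta@root] 4

Answer: 4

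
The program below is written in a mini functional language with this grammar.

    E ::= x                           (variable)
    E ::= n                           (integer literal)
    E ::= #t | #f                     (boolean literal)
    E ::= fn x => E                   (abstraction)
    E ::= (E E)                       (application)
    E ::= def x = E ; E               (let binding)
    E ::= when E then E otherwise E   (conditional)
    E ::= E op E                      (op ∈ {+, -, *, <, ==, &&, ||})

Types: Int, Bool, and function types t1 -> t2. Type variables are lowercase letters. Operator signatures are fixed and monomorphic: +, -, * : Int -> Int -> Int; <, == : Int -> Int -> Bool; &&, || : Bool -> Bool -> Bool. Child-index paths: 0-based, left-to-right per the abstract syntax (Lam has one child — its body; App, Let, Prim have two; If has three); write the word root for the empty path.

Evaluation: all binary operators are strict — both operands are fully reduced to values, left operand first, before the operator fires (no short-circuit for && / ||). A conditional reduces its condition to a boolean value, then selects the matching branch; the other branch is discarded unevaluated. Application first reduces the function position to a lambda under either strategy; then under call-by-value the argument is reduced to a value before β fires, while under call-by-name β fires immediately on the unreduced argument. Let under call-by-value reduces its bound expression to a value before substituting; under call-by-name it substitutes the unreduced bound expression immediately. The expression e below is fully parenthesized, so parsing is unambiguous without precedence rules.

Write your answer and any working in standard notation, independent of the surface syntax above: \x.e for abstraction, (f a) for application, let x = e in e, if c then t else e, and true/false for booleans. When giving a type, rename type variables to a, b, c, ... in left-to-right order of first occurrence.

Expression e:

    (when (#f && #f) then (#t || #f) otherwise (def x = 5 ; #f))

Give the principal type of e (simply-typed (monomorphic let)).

Answer: Bool

Working:
  unify Bool ~ Bool
  unify Bool ~ Bool
  unify Bool ~ Bool
  unify Bool ~ Bool
  unify Bool ~ Bool
let x : Int
  unify Bool ~ Bool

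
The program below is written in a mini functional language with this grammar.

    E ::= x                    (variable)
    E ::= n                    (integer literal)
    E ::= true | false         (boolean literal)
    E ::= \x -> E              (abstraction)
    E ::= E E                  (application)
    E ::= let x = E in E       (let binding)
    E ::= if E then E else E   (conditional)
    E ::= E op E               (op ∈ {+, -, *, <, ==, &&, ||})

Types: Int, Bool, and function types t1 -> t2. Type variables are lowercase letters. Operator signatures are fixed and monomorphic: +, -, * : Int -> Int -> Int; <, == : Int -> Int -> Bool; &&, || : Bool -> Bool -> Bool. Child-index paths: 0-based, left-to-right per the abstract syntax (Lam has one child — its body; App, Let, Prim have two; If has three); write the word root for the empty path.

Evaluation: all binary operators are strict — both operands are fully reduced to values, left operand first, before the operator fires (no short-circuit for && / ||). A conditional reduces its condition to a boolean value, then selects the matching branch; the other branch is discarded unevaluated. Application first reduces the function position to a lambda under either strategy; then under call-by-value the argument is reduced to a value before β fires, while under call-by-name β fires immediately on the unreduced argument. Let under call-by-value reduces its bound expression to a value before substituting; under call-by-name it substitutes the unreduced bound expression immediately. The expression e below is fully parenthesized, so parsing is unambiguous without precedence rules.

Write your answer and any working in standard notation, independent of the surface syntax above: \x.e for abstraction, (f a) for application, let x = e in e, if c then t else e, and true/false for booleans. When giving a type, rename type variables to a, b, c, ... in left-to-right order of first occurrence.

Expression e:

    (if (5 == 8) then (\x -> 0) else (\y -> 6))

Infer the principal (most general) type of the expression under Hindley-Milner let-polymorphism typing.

Working:
  unify Int ~ Int
  unify Int ~ Int
  unify Bool ~ Bool
\x._ : a -> Int
\y._ : b -> Int
  unify a -> Int ~ b -> Int
  unify a ~ b
  unify Int ~ Int

Answer: a -> Int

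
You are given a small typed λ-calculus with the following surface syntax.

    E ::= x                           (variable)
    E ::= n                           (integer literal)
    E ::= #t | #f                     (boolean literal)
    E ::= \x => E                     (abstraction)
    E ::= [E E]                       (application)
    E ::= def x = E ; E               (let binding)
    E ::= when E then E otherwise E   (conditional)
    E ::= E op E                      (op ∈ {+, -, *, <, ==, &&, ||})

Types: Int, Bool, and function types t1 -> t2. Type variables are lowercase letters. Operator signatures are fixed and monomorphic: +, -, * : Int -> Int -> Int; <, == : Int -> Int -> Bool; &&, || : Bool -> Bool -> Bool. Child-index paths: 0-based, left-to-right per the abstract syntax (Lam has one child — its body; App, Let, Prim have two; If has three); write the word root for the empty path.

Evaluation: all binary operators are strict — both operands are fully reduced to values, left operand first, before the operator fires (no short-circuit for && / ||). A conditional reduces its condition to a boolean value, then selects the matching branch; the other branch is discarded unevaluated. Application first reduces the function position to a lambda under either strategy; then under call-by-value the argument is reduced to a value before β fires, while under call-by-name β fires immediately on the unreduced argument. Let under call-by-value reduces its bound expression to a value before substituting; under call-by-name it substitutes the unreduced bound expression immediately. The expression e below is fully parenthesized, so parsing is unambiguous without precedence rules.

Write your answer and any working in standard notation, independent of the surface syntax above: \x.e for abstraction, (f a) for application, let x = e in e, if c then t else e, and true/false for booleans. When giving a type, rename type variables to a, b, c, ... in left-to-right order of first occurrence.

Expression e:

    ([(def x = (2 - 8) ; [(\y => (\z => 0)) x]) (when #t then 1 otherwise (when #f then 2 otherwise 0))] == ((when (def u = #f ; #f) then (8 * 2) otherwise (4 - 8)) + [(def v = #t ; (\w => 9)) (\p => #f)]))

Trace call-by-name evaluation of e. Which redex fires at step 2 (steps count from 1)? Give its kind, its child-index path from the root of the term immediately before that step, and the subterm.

Answer: beta at 0.0 : ((\y.(\z.0)) (2 - 8))

Derivation:
step 0: (((let x = (2 - 8) in ((\y.(\z.0)) x)) (if true then 1 else (if false then 2 else 0))) == ((if (let u = false in false) then (8 * 2) else (4 - 8)) + ((let v = true in (\w.9)) (\p.false))))
step 1: [let@0.0] ((((\y.(\z.0)) (2 - 8)) (if true then 1 else (if false then 2 else 0))) == ((if (let u = false in false) then (8 * 2) else (4 - 8)) + ((let v = true in (\w.9)) (\p.false))))
step 2: [beta@0.0] (((\z.0) (if true then 1 else (if false then 2 else 0))) == ((if (let u = false in false) then (8 * 2) else (4 - 8)) + ((let v = true in (\w.9)) (\p.false))))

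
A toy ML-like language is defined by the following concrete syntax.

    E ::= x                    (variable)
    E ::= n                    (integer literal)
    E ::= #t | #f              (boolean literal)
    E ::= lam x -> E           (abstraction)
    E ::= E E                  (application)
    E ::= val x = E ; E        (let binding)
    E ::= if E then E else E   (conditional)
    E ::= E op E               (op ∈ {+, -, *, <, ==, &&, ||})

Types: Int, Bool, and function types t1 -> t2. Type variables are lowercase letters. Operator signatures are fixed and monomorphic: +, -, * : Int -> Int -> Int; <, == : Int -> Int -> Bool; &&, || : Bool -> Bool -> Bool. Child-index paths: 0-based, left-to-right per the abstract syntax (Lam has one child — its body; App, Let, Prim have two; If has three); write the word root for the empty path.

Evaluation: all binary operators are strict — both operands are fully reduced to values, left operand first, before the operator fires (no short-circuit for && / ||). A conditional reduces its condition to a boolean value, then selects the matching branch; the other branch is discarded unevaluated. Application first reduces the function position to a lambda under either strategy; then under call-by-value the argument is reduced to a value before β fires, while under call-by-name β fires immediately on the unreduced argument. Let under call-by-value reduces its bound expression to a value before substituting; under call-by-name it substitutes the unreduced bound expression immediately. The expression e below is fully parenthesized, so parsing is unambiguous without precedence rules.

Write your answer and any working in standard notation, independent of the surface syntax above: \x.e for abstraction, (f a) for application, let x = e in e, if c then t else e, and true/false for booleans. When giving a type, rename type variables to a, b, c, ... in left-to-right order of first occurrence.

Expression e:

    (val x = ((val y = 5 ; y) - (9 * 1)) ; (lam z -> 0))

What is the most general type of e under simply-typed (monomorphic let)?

Answer: a -> Int

Derivation:
let y : Int
y : Int
  unify Int ~ Int
  unify Int ~ Int
  unify Int ~ Int
  unify Int ~ Int
let x : Int
\z._ : a -> Int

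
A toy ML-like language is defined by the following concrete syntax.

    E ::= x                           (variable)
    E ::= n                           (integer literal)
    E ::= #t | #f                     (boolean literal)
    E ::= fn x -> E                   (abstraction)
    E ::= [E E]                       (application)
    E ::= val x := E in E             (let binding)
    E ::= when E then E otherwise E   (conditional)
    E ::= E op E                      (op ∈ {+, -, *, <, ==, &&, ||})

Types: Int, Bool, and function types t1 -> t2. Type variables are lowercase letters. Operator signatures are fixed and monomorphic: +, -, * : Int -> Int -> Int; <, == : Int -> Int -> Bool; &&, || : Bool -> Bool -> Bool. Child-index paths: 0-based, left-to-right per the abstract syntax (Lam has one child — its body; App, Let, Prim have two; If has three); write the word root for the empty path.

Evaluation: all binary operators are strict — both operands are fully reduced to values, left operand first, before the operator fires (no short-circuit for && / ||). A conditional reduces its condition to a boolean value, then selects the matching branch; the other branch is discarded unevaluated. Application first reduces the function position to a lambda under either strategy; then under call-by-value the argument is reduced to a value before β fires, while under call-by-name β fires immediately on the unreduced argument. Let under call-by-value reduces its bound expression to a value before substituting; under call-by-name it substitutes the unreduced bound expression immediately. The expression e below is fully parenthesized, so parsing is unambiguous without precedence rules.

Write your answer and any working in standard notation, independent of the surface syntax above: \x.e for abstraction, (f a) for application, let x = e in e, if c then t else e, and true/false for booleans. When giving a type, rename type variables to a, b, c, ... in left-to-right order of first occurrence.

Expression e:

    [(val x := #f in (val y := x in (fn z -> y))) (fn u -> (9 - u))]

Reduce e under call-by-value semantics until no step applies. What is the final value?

Answer: false

Trace:
step 0: ((let x = false in (let y = x in (\z.y))) (\u.(9 - u)))
step 1: [let@0] ((let y = false in (\z.y)) (\u.(9 - u)))
step 2: [let@0] ((\z.false) (\u.(9 - u)))
step 3: [beta@root] false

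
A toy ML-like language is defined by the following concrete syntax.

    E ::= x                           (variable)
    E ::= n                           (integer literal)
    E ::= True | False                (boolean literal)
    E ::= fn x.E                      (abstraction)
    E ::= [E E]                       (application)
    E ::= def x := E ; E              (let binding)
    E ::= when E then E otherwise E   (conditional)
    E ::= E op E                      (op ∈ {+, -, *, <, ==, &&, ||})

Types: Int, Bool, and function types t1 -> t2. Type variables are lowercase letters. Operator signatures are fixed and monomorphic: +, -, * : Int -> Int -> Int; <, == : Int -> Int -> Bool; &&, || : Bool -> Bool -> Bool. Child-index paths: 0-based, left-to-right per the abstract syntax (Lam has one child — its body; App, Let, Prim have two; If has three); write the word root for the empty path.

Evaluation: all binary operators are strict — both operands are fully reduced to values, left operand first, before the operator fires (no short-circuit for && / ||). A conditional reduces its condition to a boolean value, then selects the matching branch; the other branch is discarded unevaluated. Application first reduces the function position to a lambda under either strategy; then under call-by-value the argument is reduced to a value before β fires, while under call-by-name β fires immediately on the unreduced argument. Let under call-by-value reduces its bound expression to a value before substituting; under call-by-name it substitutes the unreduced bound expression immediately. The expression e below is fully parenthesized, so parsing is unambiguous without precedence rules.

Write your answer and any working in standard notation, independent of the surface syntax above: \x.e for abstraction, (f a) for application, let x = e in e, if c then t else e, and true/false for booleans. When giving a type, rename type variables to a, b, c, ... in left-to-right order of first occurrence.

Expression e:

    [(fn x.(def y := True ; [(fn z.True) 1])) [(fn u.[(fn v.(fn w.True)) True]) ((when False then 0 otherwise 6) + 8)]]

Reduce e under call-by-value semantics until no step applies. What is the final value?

Answer: true

Derivation:
step 0: ((\x.(let y = true in ((\z.true) 1))) ((\u.((\v.(\w.true)) true)) ((if false then 0 else 6) + 8)))
step 1: [if@1.1.0] ((\x.(let y = true in ((\z.true) 1))) ((\u.((\v.(\w.true)) true)) (6 + 8)))
step 2: [delta@1.1] ((\x.(let y = true in ((\z.true) 1))) ((\u.((\v.(\w.true)) true)) 14))
step 3: [beta@1] ((\x.(let y = true in ((\z.true) 1))) ((\v.(\w.true)) true))
step 4: [beta@1] ((\x.(let y = true in ((\z.true) 1))) (\w.true))
step 5: [beta@root] (let y = true in ((\z.true) 1))
step 6: [let@root] ((\z.true) 1)
step 7: [beta@root] true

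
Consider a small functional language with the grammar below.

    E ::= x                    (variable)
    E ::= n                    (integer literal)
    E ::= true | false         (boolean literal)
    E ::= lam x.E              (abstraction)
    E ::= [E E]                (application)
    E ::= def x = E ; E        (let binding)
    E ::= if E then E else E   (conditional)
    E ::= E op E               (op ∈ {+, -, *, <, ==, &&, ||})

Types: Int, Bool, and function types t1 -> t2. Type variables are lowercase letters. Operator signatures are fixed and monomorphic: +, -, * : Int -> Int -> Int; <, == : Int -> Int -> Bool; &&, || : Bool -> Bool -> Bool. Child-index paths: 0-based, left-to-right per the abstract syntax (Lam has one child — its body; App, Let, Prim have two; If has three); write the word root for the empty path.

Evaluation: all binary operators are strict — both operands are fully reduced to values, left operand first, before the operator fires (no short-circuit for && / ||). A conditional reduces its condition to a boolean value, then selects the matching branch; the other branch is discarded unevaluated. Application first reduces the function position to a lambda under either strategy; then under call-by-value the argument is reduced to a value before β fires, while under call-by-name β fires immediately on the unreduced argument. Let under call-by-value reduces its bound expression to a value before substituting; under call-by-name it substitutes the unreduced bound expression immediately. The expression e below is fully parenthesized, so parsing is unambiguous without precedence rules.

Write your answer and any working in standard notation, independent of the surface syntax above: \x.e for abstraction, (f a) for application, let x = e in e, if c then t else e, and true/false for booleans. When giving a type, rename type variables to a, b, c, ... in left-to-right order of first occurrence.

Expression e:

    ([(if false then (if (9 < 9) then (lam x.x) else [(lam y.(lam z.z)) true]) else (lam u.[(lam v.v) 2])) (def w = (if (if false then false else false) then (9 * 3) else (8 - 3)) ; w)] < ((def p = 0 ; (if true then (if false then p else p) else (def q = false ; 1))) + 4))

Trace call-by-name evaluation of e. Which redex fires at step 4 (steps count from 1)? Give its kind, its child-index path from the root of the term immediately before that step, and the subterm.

Answer: let at 1.0 : (let p = 0 in (if true then (if false then p else p) else (let q = false in 1)))

Working:
step 0: (((if false then (if (9 < 9) then (\x.x) else ((\y.(\z.z)) true)) else (\u.((\v.v) 2))) (let w = (if (if false then false else false) then (9 * 3) else (8 - 3)) in w)) < ((let p = 0 in (if true then (if false then p else p) else (let q = false in 1))) + 4))
step 1: [if@0.0] (((\u.((\v.v) 2)) (let w = (if (if false then false else false) then (9 * 3) else (8 - 3)) in w)) < ((let p = 0 in (if true then (if false then p else p) else (let q = false in 1))) + 4))
step 2: [beta@0] (((\v.v) 2) < ((let p = 0 in (if true then (if false then p else p) else (let q = false in 1))) + 4))
step 3: [beta@0] (2 < ((let p = 0 in (if true then (if false then p else p) else (let q = false in 1))) + 4))
step 4: [let@1.0] (2 < ((if true then (if false then 0 else 0) else (let q = false in 1)) + 4))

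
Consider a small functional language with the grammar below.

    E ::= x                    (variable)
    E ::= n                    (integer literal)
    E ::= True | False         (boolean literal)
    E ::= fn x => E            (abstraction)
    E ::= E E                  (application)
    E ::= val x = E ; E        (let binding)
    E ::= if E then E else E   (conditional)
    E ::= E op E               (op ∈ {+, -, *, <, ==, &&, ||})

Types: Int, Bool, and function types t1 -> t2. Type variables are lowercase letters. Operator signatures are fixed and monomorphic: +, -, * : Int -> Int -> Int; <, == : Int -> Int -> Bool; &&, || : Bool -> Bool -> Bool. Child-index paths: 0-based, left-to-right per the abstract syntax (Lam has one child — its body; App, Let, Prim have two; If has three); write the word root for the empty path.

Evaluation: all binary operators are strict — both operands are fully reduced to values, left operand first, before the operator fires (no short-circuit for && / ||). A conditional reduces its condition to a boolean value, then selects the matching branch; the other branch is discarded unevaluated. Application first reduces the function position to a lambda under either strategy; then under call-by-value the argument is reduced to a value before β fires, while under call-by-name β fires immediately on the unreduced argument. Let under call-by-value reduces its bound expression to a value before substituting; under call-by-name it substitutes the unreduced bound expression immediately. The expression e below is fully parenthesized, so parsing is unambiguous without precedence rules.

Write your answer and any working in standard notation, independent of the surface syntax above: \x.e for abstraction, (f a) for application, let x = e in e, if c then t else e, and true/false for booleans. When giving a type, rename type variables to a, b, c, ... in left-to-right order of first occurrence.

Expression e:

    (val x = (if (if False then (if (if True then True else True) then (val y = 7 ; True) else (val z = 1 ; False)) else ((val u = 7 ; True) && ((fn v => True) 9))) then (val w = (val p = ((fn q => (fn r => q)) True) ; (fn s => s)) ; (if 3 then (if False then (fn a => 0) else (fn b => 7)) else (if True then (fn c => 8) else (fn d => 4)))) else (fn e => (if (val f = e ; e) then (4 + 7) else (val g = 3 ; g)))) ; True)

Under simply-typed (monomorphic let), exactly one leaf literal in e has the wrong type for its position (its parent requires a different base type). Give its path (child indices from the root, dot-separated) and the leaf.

Answer: 0.1.1.0 : 3

Derivation:
  unify Bool ~ Bool
  unify Bool ~ Bool
  unify Bool ~ Bool
  unify Bool ~ Bool
let y : Int
let z : Int
  unify Bool ~ Bool
let u : Int
  unify Bool ~ Bool
\v._ : a -> Bool
  unify a -> Bool ~ Int -> b
  unify a ~ Int
  unify Bool ~ b
_ _ : Bool
  unify Bool ~ Bool
  unify Bool ~ Bool
  unify Bool ~ Bool
q : c
\r._ : d -> c
\q._ : c -> d -> c
  unify c -> d -> c ~ Bool -> e
  unify c ~ Bool
  unify d -> Bool ~ e
_ _ : d -> Bool
let p : d -> Bool
s : f
\s._ : f -> f
let w : f -> f
  unify Int ~ Bool
  FAIL: mismatch Int ~ Bool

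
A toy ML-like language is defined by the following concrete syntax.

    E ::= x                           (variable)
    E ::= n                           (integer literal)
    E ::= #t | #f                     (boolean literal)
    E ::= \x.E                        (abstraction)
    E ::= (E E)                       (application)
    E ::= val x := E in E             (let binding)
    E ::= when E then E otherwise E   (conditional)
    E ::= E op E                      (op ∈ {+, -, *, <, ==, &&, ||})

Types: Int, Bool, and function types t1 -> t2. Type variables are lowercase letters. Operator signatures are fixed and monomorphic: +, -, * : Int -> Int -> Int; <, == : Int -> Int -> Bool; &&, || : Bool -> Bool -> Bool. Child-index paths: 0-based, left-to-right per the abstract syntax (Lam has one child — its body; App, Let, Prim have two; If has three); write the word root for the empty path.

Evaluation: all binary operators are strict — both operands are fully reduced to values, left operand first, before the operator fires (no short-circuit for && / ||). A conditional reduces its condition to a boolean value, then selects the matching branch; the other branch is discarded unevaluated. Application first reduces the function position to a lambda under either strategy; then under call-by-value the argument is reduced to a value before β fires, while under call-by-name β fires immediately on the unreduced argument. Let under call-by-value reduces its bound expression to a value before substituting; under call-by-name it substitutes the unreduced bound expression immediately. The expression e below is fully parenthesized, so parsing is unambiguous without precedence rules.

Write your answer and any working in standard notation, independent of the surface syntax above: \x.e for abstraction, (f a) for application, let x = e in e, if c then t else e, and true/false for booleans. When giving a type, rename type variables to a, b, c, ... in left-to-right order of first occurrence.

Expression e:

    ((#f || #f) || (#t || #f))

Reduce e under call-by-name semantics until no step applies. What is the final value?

Answer: true

Derivation:
step 0: ((false || false) || (true || false))
step 1: [delta@0] (false || (true || false))
step 2: [delta@1] (false || true)
step 3: [delta@root] true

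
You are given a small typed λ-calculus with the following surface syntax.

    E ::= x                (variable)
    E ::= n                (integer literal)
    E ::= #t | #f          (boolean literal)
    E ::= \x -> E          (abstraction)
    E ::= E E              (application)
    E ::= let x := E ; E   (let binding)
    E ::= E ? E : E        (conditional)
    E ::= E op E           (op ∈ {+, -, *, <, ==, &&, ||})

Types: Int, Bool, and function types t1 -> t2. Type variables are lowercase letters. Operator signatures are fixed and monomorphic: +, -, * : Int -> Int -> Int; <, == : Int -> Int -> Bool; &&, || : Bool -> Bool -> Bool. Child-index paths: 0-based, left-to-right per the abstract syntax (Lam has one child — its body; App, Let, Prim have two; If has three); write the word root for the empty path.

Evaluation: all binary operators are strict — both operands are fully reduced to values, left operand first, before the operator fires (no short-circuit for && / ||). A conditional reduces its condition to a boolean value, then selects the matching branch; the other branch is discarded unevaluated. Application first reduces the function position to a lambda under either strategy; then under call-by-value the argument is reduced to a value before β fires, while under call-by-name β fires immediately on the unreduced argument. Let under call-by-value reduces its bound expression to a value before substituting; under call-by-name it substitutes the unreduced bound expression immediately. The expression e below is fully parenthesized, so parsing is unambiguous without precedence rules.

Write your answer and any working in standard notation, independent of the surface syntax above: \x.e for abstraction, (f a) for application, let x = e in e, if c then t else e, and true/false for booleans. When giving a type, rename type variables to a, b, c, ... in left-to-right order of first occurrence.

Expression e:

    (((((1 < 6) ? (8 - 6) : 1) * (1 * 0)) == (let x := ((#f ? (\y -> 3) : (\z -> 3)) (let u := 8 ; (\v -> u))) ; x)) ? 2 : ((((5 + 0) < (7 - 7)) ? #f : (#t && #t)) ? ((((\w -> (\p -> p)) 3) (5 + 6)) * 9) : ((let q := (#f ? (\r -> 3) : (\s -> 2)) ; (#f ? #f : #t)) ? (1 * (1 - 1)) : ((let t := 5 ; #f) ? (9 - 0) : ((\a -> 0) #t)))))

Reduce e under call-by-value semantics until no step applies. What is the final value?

Derivation:
step 0: (if (((if (1 < 6) then (8 - 6) else 1) * (1 * 0)) == (let x = ((if false then (\y.3) else (\z.3)) (let u = 8 in (\v.u))) in x)) then 2 else (if (if ((5 + 0) < (7 - 7)) then false else (true && true)) then ((((\w.(\p.p)) 3) (5 + 6)) * 9) else (if (let q = (if false then (\r.3) else (\s.2)) in (if false then false else true)) then (1 * (1 - 1)) else (if (let t = 5 in false) then (9 - 0) else ((\a.0) true)))))
step 1: [delta@0.0.0.0] (if (((if true then (8 - 6) else 1) * (1 * 0)) == (let x = ((if false then (\y.3) else (\z.3)) (let u = 8 in (\v.u))) in x)) then 2 else (if (if ((5 + 0) < (7 - 7)) then false else (true && true)) then ((((\w.(\p.p)) 3) (5 + 6)) * 9) else (if (let q = (if false then (\r.3) else (\s.2)) in (if false then false else true)) then (1 * (1 - 1)) else (if (let t = 5 in false) then (9 - 0) else ((\a.0) true)))))
step 2: [if@0.0.0] (if (((8 - 6) * (1 * 0)) == (let x = ((if false then (\y.3) else (\z.3)) (let u = 8 in (\v.u))) in x)) then 2 else (if (if ((5 + 0) < (7 - 7)) then false else (true && true)) then ((((\w.(\p.p)) 3) (5 + 6)) * 9) else (if (let q = (if false then (\r.3) else (\s.2)) in (if false then false else true)) then (1 * (1 - 1)) else (if (let t = 5 in false) then (9 - 0) else ((\a.0) true)))))
step 3: [delta@0.0.0] (if ((2 * (1 * 0)) == (let x = ((if false then (\y.3) else (\z.3)) (let u = 8 in (\v.u))) in x)) then 2 else (if (if ((5 + 0) < (7 - 7)) then false else (true && true)) then ((((\w.(\p.p)) 3) (5 + 6)) * 9) else (if (let q = (if false then (\r.3) else (\s.2)) in (if false then false else true)) then (1 * (1 - 1)) else (if (let t = 5 in false) then (9 - 0) else ((\a.0) true)))))
step 4: [delta@0.0.1] (if ((2 * 0) == (let x = ((if false then (\y.3) else (\z.3)) (let u = 8 in (\v.u))) in x)) then 2 else (if (if ((5 + 0) < (7 - 7)) then false else (true && true)) then ((((\w.(\p.p)) 3) (5 + 6)) * 9) else (if (let q = (if false then (\r.3) else (\s.2)) in (if false then false else true)) then (1 * (1 - 1)) else (if (let t = 5 in false) then (9 - 0) else ((\a.0) true)))))
step 5: [delta@0.0] (if (0 == (let x = ((if false then (\y.3) else (\z.3)) (let u = 8 in (\v.u))) in x)) then 2 else (if (if ((5 + 0) < (7 - 7)) then false else (true && true)) then ((((\w.(\p.p)) 3) (5 + 6)) * 9) else (if (let q = (if false then (\r.3) else (\s.2)) in (if false then false else true)) then (1 * (1 - 1)) else (if (let t = 5 in false) then (9 - 0) else ((\a.0) true)))))
step 6: [if@0.1.0.0] (if (0 == (let x = ((\z.3) (let u = 8 in (\v.u))) in x)) then 2 else (if (if ((5 + 0) < (7 - 7)) then false else (true && true)) then ((((\w.(\p.p)) 3) (5 + 6)) * 9) else (if (let q = (if false then (\r.3) else (\s.2)) in (if false then false else true)) then (1 * (1 - 1)) else (if (let t = 5 in false) then (9 - 0) else ((\a.0) true)))))
step 7: [let@0.1.0.1] (if (0 == (let x = ((\z.3) (\v.8)) in x)) then 2 else (if (if ((5 + 0) < (7 - 7)) then false else (true && true)) then ((((\w.(\p.p)) 3) (5 + 6)) * 9) else (if (let q = (if false then (\r.3) else (\s.2)) in (if false then false else true)) then (1 * (1 - 1)) else (if (let t = 5 in false) then (9 - 0) else ((\a.0) true)))))
step 8: [beta@0.1.0] (if (0 == (let x = 3 in x)) then 2 else (if (if ((5 + 0) < (7 - 7)) then false else (true && true)) then ((((\w.(\p.p)) 3) (5 + 6)) * 9) else (if (let q = (if false then (\r.3) else (\s.2)) in (if false then false else true)) then (1 * (1 - 1)) else (if (let t = 5 in false) then (9 - 0) else ((\a.0) true)))))
step 9: [let@0.1] (if (0 == 3) then 2 else (if (if ((5 + 0) < (7 - 7)) then false else (true && true)) then ((((\w.(\p.p)) 3) (5 + 6)) * 9) else (if (let q = (if false then (\r.3) else (\s.2)) in (if false then false else true)) then (1 * (1 - 1)) else (if (let t = 5 in false) then (9 - 0) else ((\a.0) true)))))
step 10: [delta@0] (if false then 2 else (if (if ((5 + 0) < (7 - 7)) then false else (true && true)) then ((((\w.(\p.p)) 3) (5 + 6)) * 9) else (if (let q = (if false then (\r.3) else (\s.2)) in (if false then false else true)) then (1 * (1 - 1)) else (if (let t = 5 in false) then (9 - 0) else ((\a.0) true)))))
step 11: [if@root] (if (if ((5 + 0) < (7 - 7)) then false else (true && true)) then ((((\w.(\p.p)) 3) (5 + 6)) * 9) else (if (let q = (if false then (\r.3) else (\s.2)) in (if false then false else true)) then (1 * (1 - 1)) else (if (let t = 5 in false) then (9 - 0) else ((\a.0) true))))
step 12: [delta@0.0.0] (if (if (5 < (7 - 7)) then false else (true && true)) then ((((\w.(\p.p)) 3) (5 + 6)) * 9) else (if (let q = (if false then (\r.3) else (\s.2)) in (if false then false else true)) then (1 * (1 - 1)) else (if (let t = 5 in false) then (9 - 0) else ((\a.0) true))))
step 13: [delta@0.0.1] (if (if (5 < 0) then false else (true && true)) then ((((\w.(\p.p)) 3) (5 + 6)) * 9) else (if (let q = (if false then (\r.3) else (\s.2)) in (if false then false else true)) then (1 * (1 - 1)) else (if (let t = 5 in false) then (9 - 0) else ((\a.0) true))))
step 14: [delta@0.0] (if (if false then false else (true && true)) then ((((\w.(\p.p)) 3) (5 + 6)) * 9) else (if (let q = (if false then (\r.3) else (\s.2)) in (if false then false else true)) then (1 * (1 - 1)) else (if (let t = 5 in false) then (9 - 0) else ((\a.0) true))))
step 15: [if@0] (if (true && true) then ((((\w.(\p.p)) 3) (5 + 6)) * 9) else (if (let q = (if false then (\r.3) else (\s.2)) in (if false then false else true)) then (1 * (1 - 1)) else (if (let t = 5 in false) then (9 - 0) else ((\a.0) true))))
step 16: [delta@0] (if true then ((((\w.(\p.p)) 3) (5 + 6)) * 9) else (if (let q = (if false then (\r.3) else (\s.2)) in (if false then false else true)) then (1 * (1 - 1)) else (if (let t = 5 in false) then (9 - 0) else ((\a.0) true))))
step 17: [if@root] ((((\w.(\p.p)) 3) (5 + 6)) * 9)
step 18: [beta@0.0] (((\p.p) (5 + 6)) * 9)
step 19: [delta@0.1] (((\p.p) 11) * 9)
step 20: [beta@0] (11 * 9)
step 21: [delta@root] 99

Answer: 99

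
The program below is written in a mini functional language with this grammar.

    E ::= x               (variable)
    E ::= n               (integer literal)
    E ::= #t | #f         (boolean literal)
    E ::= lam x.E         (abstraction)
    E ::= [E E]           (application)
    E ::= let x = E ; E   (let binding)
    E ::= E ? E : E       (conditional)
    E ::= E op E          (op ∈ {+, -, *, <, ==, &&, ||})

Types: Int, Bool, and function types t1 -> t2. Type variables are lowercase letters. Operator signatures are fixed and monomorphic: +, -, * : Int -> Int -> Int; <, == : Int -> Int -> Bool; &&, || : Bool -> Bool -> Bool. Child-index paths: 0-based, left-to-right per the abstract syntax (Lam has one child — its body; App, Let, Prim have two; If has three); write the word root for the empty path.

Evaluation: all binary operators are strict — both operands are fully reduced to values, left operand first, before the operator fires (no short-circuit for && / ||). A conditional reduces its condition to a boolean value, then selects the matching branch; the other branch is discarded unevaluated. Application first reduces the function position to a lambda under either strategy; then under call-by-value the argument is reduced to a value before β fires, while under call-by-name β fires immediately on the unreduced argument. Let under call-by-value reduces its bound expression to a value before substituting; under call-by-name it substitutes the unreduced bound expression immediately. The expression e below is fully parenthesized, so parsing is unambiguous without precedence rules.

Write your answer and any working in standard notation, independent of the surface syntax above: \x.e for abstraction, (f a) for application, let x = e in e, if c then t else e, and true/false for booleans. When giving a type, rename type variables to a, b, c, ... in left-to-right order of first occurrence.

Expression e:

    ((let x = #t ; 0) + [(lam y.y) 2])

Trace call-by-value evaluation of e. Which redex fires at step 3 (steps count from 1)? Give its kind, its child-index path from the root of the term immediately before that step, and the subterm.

Answer: delta at root : (0 + 2)

Working:
step 0: ((let x = true in 0) + ((\y.y) 2))
step 1: [let@0] (0 + ((\y.y) 2))
step 2: [beta@1] (0 + 2)
step 3: [delta@root] 2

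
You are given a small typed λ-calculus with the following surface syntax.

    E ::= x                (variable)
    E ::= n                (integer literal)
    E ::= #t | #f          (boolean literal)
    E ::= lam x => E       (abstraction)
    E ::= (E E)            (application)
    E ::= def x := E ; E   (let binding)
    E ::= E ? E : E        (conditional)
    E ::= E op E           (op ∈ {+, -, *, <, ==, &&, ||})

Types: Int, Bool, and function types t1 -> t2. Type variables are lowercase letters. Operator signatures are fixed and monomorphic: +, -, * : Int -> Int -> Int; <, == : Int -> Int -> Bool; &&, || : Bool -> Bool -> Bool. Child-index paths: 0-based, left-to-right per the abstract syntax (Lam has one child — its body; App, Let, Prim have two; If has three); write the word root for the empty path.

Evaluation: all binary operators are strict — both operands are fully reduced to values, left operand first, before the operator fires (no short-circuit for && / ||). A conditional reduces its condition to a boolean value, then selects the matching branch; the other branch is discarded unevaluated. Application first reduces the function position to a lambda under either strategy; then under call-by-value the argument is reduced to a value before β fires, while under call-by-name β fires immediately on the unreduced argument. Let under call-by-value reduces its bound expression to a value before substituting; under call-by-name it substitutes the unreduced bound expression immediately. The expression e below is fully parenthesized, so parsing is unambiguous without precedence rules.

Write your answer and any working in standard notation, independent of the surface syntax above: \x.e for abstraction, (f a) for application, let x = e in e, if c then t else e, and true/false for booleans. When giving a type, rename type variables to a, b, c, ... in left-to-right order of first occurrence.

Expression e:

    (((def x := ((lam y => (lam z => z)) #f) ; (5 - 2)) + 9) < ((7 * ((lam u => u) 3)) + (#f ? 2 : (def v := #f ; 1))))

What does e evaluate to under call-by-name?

Trace:
step 0: (((let x = ((\y.(\z.z)) false) in (5 - 2)) + 9) < ((7 * ((\u.u) 3)) + (if false then 2 else (let v = false in 1))))
step 1: [let@0.0] (((5 - 2) + 9) < ((7 * ((\u.u) 3)) + (if false then 2 else (let v = false in 1))))
step 2: [delta@0.0] ((3 + 9) < ((7 * ((\u.u) 3)) + (if false then 2 else (let v = false in 1))))
step 3: [delta@0] (12 < ((7 * ((\u.u) 3)) + (if false then 2 else (let v = false in 1))))
step 4: [beta@1.0.1] (12 < ((7 * 3) + (if false then 2 else (let v = false in 1))))
step 5: [delta@1.0] (12 < (21 + (if false then 2 else (let v = false in 1))))
step 6: [if@1.1] (12 < (21 + (let v = false in 1)))
step 7: [let@1.1] (12 < (21 + 1))
step 8: [delta@1] (12 < 22)
step 9: [delta@root] true

Answer: true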